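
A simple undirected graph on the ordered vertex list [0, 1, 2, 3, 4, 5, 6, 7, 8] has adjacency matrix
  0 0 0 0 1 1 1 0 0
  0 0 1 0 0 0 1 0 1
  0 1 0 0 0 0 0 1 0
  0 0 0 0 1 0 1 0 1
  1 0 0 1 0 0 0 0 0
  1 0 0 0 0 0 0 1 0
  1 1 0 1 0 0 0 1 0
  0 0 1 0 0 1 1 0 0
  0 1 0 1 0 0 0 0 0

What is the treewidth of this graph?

A width-3 tree decomposition is:
Bags: B1 = {1, 3, 4, 8}  B2 = {1, 3, 4, 6}  B3 = {0, 1, 4, 6}  B4 = {0, 1, 2, 6}  B5 = {0, 2, 6, 7}  B6 = {0, 2, 5, 7}
Tree: B1–B2, B2–B3, B3–B4, B4–B5, B5–B6
Each bag holds 4 vertices, so the decomposition has width 3, which upper-bounds the treewidth. For the lower bound: the 4 vertex sets {3,4,8}, {1}, {6}, {0,2,5,7} are disjoint, each induces a connected subgraph, and every pair is joined by at least one edge of G. Contracting each set to a single vertex therefore yields K_{4} as a minor, and since treewidth is minor-monotone, tw(G) ≥ tw(K_{4}) = 3. Combining the bounds, tw(G) = 3.

3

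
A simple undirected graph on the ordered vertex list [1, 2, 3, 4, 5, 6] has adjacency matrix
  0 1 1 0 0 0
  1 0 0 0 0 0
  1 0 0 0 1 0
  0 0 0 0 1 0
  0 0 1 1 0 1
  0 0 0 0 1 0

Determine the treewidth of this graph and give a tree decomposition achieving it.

Every bag has size at most 2, so the width is 2 − 1 = 1 and tw(G) ≤ 1. G has an edge, so its treewidth is at least 1. Hence tw(G) = 1 exactly.

Treewidth 1.
Bags: B1 = {1, 3}  B2 = {3, 5}  B3 = {1, 2}  B4 = {5, 6}  B5 = {4, 5}
Tree: B1–B2, B1–B3, B2–B4, B2–B5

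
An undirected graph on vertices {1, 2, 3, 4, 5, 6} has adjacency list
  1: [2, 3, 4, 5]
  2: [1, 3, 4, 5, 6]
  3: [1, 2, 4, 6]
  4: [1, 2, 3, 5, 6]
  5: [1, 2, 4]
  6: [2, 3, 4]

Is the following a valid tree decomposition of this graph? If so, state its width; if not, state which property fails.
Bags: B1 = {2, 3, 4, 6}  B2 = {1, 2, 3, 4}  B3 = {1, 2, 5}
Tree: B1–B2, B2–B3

No — edge (4,5) lies in no bag.

A tree decomposition must satisfy three properties: every vertex lies in some bag; for every edge, both endpoints lie together in some bag; and for every vertex, the bags containing it form a connected subtree. Here edge (4,5) lies in no bag, so the decomposition is invalid.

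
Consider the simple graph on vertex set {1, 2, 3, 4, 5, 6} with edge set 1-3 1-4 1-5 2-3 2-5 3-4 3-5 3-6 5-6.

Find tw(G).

2

A width-2 tree decomposition is:
Bags: B1 = {3, 5, 6}  B2 = {2, 3, 5}  B3 = {1, 3, 5}  B4 = {1, 3, 4}
Tree: B1–B2, B2–B3, B3–B4
Each bag holds 3 vertices, so the decomposition has width 2, which upper-bounds the treewidth. For the lower bound, the 3 vertices {1, 3, 4} are pairwise adjacent, and any tree decomposition puts a clique entirely inside one bag — forcing width ≥ 2. Hence tw(G) = 2 exactly.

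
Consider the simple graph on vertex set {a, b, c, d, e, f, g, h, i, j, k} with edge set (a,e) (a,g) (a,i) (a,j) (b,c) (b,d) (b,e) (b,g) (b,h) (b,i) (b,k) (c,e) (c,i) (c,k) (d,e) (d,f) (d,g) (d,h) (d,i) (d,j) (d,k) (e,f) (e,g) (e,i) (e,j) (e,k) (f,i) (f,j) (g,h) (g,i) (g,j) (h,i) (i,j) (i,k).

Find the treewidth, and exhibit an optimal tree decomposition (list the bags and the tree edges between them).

Each bag holds 5 vertices, so the decomposition has width 4, which upper-bounds the treewidth. For the lower bound, the 5 vertices {d, e, g, i, j} are pairwise adjacent, and any tree decomposition puts a clique entirely inside one bag — forcing width ≥ 4. Combining the bounds, tw(G) = 4.

Treewidth 4.
One such decomposition:
Bags: B1 = {a, e, g, i, j}  B2 = {d, e, g, i, j}  B3 = {b, d, e, g, i}  B4 = {d, e, f, i, j}  B5 = {b, d, e, i, k}  B6 = {b, c, e, i, k}  B7 = {b, d, g, h, i}
Tree: B1–B2, B2–B3, B2–B4, B3–B5, B5–B6, B3–B7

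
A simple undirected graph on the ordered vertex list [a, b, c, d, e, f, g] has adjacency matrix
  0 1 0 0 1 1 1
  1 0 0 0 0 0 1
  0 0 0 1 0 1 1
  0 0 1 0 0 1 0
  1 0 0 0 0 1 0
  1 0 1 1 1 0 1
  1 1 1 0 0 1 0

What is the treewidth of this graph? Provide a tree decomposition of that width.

Every bag has size at most 3, so the width is 3 − 1 = 2 and tw(G) ≤ 2. On the other hand G contains the 3-clique {c, d, f}. A clique must lie in a single bag of any decomposition, so no decomposition can have width below 2. Therefore the treewidth is 2.

Treewidth 2.
One optimal decomposition is:
Bags: B1 = {c, d, f}  B2 = {c, f, g}  B3 = {a, f, g}  B4 = {a, e, f}  B5 = {a, b, g}
Tree: B1–B2, B2–B3, B3–B4, B3–B5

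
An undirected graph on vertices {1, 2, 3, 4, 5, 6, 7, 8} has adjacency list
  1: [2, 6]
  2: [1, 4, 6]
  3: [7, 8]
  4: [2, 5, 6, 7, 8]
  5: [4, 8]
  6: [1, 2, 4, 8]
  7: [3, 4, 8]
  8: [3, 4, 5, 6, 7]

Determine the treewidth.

2

A width-2 tree decomposition is:
Bags: B1 = {4, 6, 8}  B2 = {4, 5, 8}  B3 = {4, 7, 8}  B4 = {3, 7, 8}  B5 = {2, 4, 6}  B6 = {1, 2, 6}
Tree: B1–B2, B2–B3, B3–B4, B1–B5, B5–B6
Every bag has size at most 3, so the width is 3 − 1 = 2 and tw(G) ≤ 2. Conversely, {1, 2, 6} is a clique of size 3, and the vertices of any clique must share a bag in every tree decomposition; so some bag has ≥ 3 vertices and tw(G) ≥ 2. Therefore the treewidth is 2.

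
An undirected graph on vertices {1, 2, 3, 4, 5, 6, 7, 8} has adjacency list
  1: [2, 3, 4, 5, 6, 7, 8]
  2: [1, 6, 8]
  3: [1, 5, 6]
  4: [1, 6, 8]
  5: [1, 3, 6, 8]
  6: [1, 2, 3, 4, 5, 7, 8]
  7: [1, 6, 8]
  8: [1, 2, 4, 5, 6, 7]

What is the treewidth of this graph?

3

A width-3 tree decomposition is:
Bags: B1 = {1, 4, 6, 8}  B2 = {1, 5, 6, 8}  B3 = {1, 6, 7, 8}  B4 = {1, 2, 6, 8}  B5 = {1, 3, 5, 6}
Tree: B1–B2, B2–B3, B1–B4, B2–B5
Every bag has size at most 4, so the width is 4 − 1 = 3 and tw(G) ≤ 3. On the other hand G contains the 4-clique {1, 2, 6, 8}. A clique must lie in a single bag of any decomposition, so no decomposition can have width below 3. Hence tw(G) = 3 exactly.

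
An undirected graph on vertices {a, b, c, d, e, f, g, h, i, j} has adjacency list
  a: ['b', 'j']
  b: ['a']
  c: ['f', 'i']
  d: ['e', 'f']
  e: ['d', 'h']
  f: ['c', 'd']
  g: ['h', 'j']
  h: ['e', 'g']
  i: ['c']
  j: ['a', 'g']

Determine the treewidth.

1

A width-1 tree decomposition is:
Bags: B1 = {c, i}  B2 = {c, f}  B3 = {d, f}  B4 = {d, e}  B5 = {e, h}  B6 = {g, h}  B7 = {g, j}  B8 = {a, j}  B9 = {a, b}
Tree: B1–B2, B2–B3, B3–B4, B4–B5, B5–B6, B6–B7, B7–B8, B8–B9
Each bag holds 2 vertices, so the decomposition has width 1, which upper-bounds the treewidth. Any graph with an edge has treewidth ≥ 1, and G has the edge i–c. Combining the bounds, tw(G) = 1.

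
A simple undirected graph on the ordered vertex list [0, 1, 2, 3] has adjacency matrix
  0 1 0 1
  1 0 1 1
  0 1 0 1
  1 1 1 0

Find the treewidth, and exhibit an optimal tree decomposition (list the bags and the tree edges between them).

Each bag holds 3 vertices, so the decomposition has width 2, which upper-bounds the treewidth. For the lower bound, the 3 vertices {0, 1, 3} are pairwise adjacent, and any tree decomposition puts a clique entirely inside one bag — forcing width ≥ 2. Therefore the treewidth is 2.

Treewidth 2.
Bags: B1 = {1, 2, 3}  B2 = {0, 1, 3}
Tree: B1–B2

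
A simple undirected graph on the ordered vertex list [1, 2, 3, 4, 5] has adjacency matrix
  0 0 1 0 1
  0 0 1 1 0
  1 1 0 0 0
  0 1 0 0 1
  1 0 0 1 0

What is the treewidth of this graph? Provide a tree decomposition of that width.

Every bag has size at most 3, so the width is 3 − 1 = 2 and tw(G) ≤ 2. Since 3–1–5–4–2–3 is a cycle in G, G is not acyclic. Forests are exactly the graphs of treewidth ≤ 1, so tw(G) ≥ 2. Combining the bounds, tw(G) = 2.

Treewidth 2.
One such decomposition:
Bags: B1 = {1, 3, 5}  B2 = {3, 4, 5}  B3 = {2, 3, 4}
Tree: B1–B2, B2–B3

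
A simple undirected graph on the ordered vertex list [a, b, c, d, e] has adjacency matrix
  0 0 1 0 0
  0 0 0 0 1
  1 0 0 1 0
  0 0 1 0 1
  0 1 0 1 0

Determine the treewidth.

A width-1 tree decomposition is:
Bags: B1 = {d, e}  B2 = {b, e}  B3 = {c, d}  B4 = {a, c}
Tree: B1–B2, B1–B3, B3–B4
The largest bag has 2 vertices, giving width 1; this decomposition certifies tw(G) ≤ 1. Since G has at least one edge (e.g. d–e), it is not an edgeless graph, so tw(G) ≥ 1. Therefore the treewidth is 1.

1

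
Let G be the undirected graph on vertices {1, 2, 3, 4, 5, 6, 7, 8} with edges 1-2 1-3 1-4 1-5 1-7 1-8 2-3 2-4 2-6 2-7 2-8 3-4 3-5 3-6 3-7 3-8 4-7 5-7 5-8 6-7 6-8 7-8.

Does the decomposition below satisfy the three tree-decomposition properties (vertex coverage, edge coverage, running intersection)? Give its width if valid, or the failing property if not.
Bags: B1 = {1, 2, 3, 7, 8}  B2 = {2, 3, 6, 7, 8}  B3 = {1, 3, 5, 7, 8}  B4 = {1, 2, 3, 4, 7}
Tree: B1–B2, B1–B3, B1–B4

Vertex coverage: the bags together contain {1, 2, 3, 4, 5, 6, 7, 8}, the full vertex set. Edge coverage: each edge of G has both endpoints in at least one bag. Running intersection: for every vertex, the bags containing it form a connected subtree. All three properties hold, so this is a valid tree decomposition of width max|bag| − 1 = 4, and hence tw(G) ≤ 4.

Yes; width 4.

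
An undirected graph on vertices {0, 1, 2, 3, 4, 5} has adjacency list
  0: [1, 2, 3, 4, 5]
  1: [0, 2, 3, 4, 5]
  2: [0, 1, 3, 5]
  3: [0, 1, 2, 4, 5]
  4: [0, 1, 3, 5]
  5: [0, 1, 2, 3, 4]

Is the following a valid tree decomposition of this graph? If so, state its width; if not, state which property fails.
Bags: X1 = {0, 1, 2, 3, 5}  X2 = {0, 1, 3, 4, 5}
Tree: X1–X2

Yes; width 4.

Every vertex of G appears in some bag (union = {0, 1, 2, 3, 4, 5}); every edge is covered by a bag; and for each vertex v the set of bags containing v is connected in the bag tree. The decomposition is therefore valid. The largest bag has 5 vertices, so the width is 4.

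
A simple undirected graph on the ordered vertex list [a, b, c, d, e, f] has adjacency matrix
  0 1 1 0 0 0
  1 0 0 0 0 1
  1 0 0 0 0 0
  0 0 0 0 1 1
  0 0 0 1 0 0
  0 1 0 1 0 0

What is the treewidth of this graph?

A width-1 tree decomposition is:
Bags: B1 = {a, c}  B2 = {a, b}  B3 = {b, f}  B4 = {d, f}  B5 = {d, e}
Tree: B1–B2, B2–B3, B3–B4, B4–B5
Each bag holds 2 vertices, so the decomposition has width 1, which upper-bounds the treewidth. Since G has at least one edge (e.g. c–a), it is not an edgeless graph, so tw(G) ≥ 1. The upper and lower bounds meet at 1, so that is the treewidth.

1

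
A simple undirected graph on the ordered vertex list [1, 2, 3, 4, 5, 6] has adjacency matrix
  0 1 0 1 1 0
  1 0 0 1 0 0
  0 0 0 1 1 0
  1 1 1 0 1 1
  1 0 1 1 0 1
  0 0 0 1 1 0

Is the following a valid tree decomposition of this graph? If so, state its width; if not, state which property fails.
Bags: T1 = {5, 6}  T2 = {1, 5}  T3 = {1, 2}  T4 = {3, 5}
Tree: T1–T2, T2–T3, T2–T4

A tree decomposition must satisfy three properties: every vertex lies in some bag; for every edge, both endpoints lie together in some bag; and for every vertex, the bags containing it form a connected subtree. Here vertex 4 appears in no bag, so the decomposition is invalid.

No — vertex 4 appears in no bag.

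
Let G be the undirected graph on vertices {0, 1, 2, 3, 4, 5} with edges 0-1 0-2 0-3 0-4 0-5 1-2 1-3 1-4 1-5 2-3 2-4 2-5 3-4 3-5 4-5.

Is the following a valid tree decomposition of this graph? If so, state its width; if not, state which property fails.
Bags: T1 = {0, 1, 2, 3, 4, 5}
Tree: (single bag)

Checking the three conditions: (i) the bags cover all of {0, 1, 2, 3, 4, 5}; (ii) for each edge, some bag contains both endpoints; (iii) the bags containing any fixed vertex form a subtree. All hold, so the decomposition is valid with width 6 − 1 = 5.

Yes; width 5.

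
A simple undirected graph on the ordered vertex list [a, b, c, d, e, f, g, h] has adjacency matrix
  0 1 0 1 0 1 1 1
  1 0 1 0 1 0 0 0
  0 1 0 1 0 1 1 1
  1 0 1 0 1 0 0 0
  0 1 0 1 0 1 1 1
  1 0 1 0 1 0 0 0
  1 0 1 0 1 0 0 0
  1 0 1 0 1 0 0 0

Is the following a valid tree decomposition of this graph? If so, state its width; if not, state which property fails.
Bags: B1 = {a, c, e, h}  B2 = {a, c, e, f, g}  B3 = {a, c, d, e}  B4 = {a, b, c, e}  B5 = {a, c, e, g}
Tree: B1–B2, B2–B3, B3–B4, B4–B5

A tree decomposition must satisfy three properties: every vertex lies in some bag; for every edge, both endpoints lie together in some bag; and for every vertex, the bags containing it form a connected subtree. Here bags containing vertex g are not connected in the tree, so the decomposition is invalid.

No — bags containing vertex g are not connected in the tree.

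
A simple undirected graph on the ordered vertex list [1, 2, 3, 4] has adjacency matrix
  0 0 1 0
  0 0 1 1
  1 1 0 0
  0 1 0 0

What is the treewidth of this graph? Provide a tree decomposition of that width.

Treewidth 1.
Bags: B1 = {2, 4}  B2 = {2, 3}  B3 = {1, 3}
Tree: B1–B2, B2–B3

Every bag has size at most 2, so the width is 2 − 1 = 1 and tw(G) ≤ 1. Since G has at least one edge (e.g. 4–2), it is not an edgeless graph, so tw(G) ≥ 1. Combining the bounds, tw(G) = 1.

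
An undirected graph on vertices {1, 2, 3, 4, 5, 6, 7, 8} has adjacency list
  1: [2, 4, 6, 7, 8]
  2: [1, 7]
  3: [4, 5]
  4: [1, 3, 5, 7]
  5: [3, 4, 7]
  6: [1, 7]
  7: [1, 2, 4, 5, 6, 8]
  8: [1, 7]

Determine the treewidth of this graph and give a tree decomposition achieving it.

Treewidth 2.
One optimal decomposition is:
Bags: B1 = {1, 4, 7}  B2 = {1, 2, 7}  B3 = {1, 6, 7}  B4 = {4, 5, 7}  B5 = {3, 4, 5}  B6 = {1, 7, 8}
Tree: B1–B2, B1–B3, B1–B4, B4–B5, B2–B6

Every bag has size at most 3, so the width is 3 − 1 = 2 and tw(G) ≤ 2. Conversely, {3, 4, 5} is a clique of size 3, and the vertices of any clique must share a bag in every tree decomposition; so some bag has ≥ 3 vertices and tw(G) ≥ 2. The upper and lower bounds meet at 2, so that is the treewidth.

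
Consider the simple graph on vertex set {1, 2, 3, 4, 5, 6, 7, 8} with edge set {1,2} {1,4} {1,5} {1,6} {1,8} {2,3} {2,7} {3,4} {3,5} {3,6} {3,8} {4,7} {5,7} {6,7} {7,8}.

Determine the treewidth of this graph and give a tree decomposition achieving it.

Treewidth 3.
Bags: B1 = {1, 3, 6, 7}  B2 = {1, 3, 5, 7}  B3 = {1, 3, 4, 7}  B4 = {1, 3, 7, 8}  B5 = {1, 2, 3, 7}
Tree: B1–B2, B2–B3, B3–B4, B4–B5

Each bag holds 4 vertices, so the decomposition has width 3, which upper-bounds the treewidth. For the lower bound: the 4 vertex sets {3,6}, {1,5}, {7}, {4} are disjoint, each induces a connected subgraph, and every pair is joined by at least one edge of G. Contracting each set to a single vertex therefore yields K_{4} as a minor, and since treewidth is minor-monotone, tw(G) ≥ tw(K_{4}) = 3. Hence tw(G) = 3 exactly.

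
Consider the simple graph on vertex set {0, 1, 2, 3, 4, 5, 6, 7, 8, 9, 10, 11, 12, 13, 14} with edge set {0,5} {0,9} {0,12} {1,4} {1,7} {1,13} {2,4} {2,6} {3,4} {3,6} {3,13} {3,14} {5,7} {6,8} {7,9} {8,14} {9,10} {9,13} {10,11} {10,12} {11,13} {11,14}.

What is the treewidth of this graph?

3

A width-3 tree decomposition is:
Bags: B1 = {0, 5, 7, 12}  B2 = {0, 7, 9, 12}  B3 = {7, 9, 10, 12}  B4 = {1, 7, 9, 10}  B5 = {1, 9, 10, 13}  B6 = {1, 10, 11, 13}  B7 = {1, 4, 11, 13}  B8 = {3, 4, 11, 13}  B9 = {3, 4, 11, 14}  B10 = {2, 3, 4, 14}  B11 = {2, 3, 6, 14}  B12 = {2, 6, 8, 14}
Tree: B1–B2, B2–B3, B3–B4, B4–B5, B5–B6, B6–B7, B7–B8, B8–B9, B9–B10, B10–B11, B11–B12
Each bag holds 4 vertices, so the decomposition has width 3, which upper-bounds the treewidth. For the lower bound: the 4 vertex sets {0,5,12}, {7}, {9}, {1,10,11,13} are disjoint, each induces a connected subgraph, and every pair is joined by at least one edge of G. Contracting each set to a single vertex therefore yields K_{4} as a minor, and since treewidth is minor-monotone, tw(G) ≥ tw(K_{4}) = 3. Therefore the treewidth is 3.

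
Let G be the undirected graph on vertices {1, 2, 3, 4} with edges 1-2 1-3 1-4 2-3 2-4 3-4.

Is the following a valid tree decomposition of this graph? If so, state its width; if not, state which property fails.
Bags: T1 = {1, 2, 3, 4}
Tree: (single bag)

Every vertex of G appears in some bag (union = {1, 2, 3, 4}); every edge is covered by a bag; and for each vertex v the set of bags containing v is connected in the bag tree. The decomposition is therefore valid. The largest bag has 4 vertices, so the width is 3.

Yes; width 3.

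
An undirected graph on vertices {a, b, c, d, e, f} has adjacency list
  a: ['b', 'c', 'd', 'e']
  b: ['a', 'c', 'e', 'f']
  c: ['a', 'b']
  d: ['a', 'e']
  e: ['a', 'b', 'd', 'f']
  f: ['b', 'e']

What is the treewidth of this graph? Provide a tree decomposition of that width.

Treewidth 2.
Bags: B1 = {a, b, e}  B2 = {a, d, e}  B3 = {b, e, f}  B4 = {a, b, c}
Tree: B1–B2, B1–B3, B1–B4

Every bag has size at most 3, so the width is 3 − 1 = 2 and tw(G) ≤ 2. For the lower bound, the 3 vertices {a, d, e} are pairwise adjacent, and any tree decomposition puts a clique entirely inside one bag — forcing width ≥ 2. The upper and lower bounds meet at 2, so that is the treewidth.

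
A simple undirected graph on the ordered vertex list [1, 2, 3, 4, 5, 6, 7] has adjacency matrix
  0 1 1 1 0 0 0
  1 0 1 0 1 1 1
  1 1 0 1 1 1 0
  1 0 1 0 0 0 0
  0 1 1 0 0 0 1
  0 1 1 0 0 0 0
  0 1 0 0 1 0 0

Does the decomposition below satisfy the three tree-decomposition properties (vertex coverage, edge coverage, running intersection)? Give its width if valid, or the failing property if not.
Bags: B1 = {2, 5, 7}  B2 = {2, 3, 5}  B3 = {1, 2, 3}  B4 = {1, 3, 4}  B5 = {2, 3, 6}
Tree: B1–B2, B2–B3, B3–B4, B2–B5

Yes; width 2.

Every vertex of G appears in some bag (union = {1, 2, 3, 4, 5, 6, 7}); every edge is covered by a bag; and for each vertex v the set of bags containing v is connected in the bag tree. The decomposition is therefore valid. The largest bag has 3 vertices, so the width is 2.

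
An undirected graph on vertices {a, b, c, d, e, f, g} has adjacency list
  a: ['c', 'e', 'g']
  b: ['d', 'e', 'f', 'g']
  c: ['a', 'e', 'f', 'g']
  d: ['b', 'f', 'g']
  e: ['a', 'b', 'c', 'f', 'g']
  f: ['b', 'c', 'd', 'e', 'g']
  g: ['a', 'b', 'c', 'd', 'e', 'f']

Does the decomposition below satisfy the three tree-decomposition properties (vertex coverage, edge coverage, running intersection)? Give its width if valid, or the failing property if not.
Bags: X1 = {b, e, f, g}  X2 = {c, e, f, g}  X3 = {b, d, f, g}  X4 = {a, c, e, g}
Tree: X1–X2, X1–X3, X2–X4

Yes; width 3.

Checking the three conditions: (i) the bags cover all of {a, b, c, d, e, f, g}; (ii) for each edge, some bag contains both endpoints; (iii) the bags containing any fixed vertex form a subtree. All hold, so the decomposition is valid with width 4 − 1 = 3.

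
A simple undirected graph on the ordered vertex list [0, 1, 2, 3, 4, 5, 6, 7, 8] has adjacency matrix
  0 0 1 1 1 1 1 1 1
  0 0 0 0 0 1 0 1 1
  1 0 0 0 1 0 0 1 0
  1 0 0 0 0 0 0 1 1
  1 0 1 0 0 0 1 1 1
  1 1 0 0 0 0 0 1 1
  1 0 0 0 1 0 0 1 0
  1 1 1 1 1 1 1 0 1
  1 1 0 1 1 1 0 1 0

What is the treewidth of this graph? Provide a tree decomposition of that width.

The largest bag has 4 vertices, giving width 3; this decomposition certifies tw(G) ≤ 3. On the other hand G contains the 4-clique {0, 3, 7, 8}. A clique must lie in a single bag of any decomposition, so no decomposition can have width below 3. Combining the bounds, tw(G) = 3.

Treewidth 3.
One such decomposition:
Bags: B1 = {0, 4, 7, 8}  B2 = {0, 4, 6, 7}  B3 = {0, 5, 7, 8}  B4 = {0, 3, 7, 8}  B5 = {0, 2, 4, 7}  B6 = {1, 5, 7, 8}
Tree: B1–B2, B1–B3, B3–B4, B2–B5, B3–B6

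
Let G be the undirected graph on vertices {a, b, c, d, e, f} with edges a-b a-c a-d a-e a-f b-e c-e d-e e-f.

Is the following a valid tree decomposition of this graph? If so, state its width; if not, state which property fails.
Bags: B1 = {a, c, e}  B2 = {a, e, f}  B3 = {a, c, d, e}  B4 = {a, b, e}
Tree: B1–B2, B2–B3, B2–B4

No — bags containing vertex c are not connected in the tree.

A tree decomposition must satisfy three properties: every vertex lies in some bag; for every edge, both endpoints lie together in some bag; and for every vertex, the bags containing it form a connected subtree. Here bags containing vertex c are not connected in the tree, so the decomposition is invalid.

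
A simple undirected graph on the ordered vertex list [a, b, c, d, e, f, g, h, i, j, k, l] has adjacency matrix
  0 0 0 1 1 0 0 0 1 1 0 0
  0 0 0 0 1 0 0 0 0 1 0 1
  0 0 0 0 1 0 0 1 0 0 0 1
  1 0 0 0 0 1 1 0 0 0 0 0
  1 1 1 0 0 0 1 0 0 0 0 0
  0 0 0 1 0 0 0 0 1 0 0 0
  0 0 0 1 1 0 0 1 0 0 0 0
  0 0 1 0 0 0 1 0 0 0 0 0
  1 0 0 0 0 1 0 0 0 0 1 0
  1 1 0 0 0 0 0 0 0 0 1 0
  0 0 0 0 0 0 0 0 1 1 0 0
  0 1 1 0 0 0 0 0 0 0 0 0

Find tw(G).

3

A width-3 tree decomposition is:
Bags: B1 = {c, g, h, l}  B2 = {c, e, g, l}  B3 = {b, e, g, l}  B4 = {b, d, e, g}  B5 = {a, b, d, e}  B6 = {a, b, d, j}  B7 = {a, d, f, j}  B8 = {a, f, i, j}  B9 = {f, i, j, k}
Tree: B1–B2, B2–B3, B3–B4, B4–B5, B5–B6, B6–B7, B7–B8, B8–B9
Each bag holds 4 vertices, so the decomposition has width 3, which upper-bounds the treewidth. For the lower bound: the 4 vertex sets {c,h,l}, {g}, {e}, {a,b,d,j} are disjoint, each induces a connected subgraph, and every pair is joined by at least one edge of G. Contracting each set to a single vertex therefore yields K_{4} as a minor, and since treewidth is minor-monotone, tw(G) ≥ tw(K_{4}) = 3. The upper and lower bounds meet at 3, so that is the treewidth.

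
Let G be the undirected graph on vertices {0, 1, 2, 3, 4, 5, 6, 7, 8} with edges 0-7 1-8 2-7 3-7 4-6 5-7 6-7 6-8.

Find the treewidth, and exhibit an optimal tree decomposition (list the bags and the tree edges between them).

Each bag holds 2 vertices, so the decomposition has width 1, which upper-bounds the treewidth. Since G has at least one edge (e.g. 7–2), it is not an edgeless graph, so tw(G) ≥ 1. Combining the bounds, tw(G) = 1.

Treewidth 1.
One such decomposition:
Bags: B1 = {2, 7}  B2 = {5, 7}  B3 = {0, 7}  B4 = {6, 7}  B5 = {4, 6}  B6 = {6, 8}  B7 = {3, 7}  B8 = {1, 8}
Tree: B1–B2, B2–B3, B2–B4, B4–B5, B5–B6, B3–B7, B6–B8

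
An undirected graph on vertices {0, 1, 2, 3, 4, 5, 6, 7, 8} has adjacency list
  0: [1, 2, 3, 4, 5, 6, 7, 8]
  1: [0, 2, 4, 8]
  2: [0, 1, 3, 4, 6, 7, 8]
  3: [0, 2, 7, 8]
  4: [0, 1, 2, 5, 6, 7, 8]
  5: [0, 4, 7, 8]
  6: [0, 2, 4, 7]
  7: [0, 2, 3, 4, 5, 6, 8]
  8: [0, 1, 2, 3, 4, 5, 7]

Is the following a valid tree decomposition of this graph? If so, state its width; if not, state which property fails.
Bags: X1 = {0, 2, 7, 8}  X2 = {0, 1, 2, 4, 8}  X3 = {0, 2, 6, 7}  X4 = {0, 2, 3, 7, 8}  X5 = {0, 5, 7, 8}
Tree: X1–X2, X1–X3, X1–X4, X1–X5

A tree decomposition must satisfy three properties: every vertex lies in some bag; for every edge, both endpoints lie together in some bag; and for every vertex, the bags containing it form a connected subtree. Here edge (4,7) lies in no bag, so the decomposition is invalid.

No — edge (4,7) lies in no bag.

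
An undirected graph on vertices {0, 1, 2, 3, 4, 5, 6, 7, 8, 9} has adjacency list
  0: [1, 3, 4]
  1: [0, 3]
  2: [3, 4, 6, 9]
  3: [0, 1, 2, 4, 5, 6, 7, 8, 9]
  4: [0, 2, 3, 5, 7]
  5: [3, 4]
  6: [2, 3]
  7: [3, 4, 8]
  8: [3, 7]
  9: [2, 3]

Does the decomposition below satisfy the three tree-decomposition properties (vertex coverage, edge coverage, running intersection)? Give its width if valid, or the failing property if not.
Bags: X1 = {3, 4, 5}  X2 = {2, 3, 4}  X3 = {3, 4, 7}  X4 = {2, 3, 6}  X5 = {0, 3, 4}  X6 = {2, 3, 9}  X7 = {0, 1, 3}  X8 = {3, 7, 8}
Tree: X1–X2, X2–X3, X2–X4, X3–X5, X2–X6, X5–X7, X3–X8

Yes; width 2.

Checking the three conditions: (i) the bags cover all of {0, 1, 2, 3, 4, 5, 6, 7, 8, 9}; (ii) for each edge, some bag contains both endpoints; (iii) the bags containing any fixed vertex form a subtree. All hold, so the decomposition is valid with width 3 − 1 = 2.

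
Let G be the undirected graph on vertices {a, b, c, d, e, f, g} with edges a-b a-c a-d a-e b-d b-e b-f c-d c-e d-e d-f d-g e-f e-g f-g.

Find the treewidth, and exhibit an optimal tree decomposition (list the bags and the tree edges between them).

Each bag holds 4 vertices, so the decomposition has width 3, which upper-bounds the treewidth. On the other hand G contains the 4-clique {a, c, d, e}. A clique must lie in a single bag of any decomposition, so no decomposition can have width below 3. Therefore the treewidth is 3.

Treewidth 3.
One such decomposition:
Bags: B1 = {a, b, d, e}  B2 = {b, d, e, f}  B3 = {d, e, f, g}  B4 = {a, c, d, e}
Tree: B1–B2, B2–B3, B1–B4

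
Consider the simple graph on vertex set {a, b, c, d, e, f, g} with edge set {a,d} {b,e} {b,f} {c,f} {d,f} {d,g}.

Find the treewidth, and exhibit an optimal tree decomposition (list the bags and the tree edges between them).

The largest bag has 2 vertices, giving width 1; this decomposition certifies tw(G) ≤ 1. G has an edge, so its treewidth is at least 1. Hence tw(G) = 1 exactly.

Treewidth 1.
One such decomposition:
Bags: B1 = {d, f}  B2 = {a, d}  B3 = {c, f}  B4 = {b, f}  B5 = {d, g}  B6 = {b, e}
Tree: B1–B2, B1–B3, B3–B4, B2–B5, B4–B6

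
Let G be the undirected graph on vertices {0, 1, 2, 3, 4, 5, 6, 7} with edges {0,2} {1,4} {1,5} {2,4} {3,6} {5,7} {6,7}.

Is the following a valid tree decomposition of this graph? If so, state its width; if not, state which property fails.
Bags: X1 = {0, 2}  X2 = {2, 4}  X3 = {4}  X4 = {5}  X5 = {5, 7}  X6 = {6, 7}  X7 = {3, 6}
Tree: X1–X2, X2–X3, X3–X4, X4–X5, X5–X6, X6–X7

No — vertex 1 appears in no bag.

A tree decomposition must satisfy three properties: every vertex lies in some bag; for every edge, both endpoints lie together in some bag; and for every vertex, the bags containing it form a connected subtree. Here vertex 1 appears in no bag, so the decomposition is invalid.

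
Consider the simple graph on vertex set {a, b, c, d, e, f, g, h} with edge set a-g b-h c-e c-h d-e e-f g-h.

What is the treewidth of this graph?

A width-1 tree decomposition is:
Bags: B1 = {a, g}  B2 = {g, h}  B3 = {c, h}  B4 = {c, e}  B5 = {e, f}  B6 = {d, e}  B7 = {b, h}
Tree: B1–B2, B2–B3, B3–B4, B4–B5, B4–B6, B2–B7
Every bag has size at most 2, so the width is 2 − 1 = 1 and tw(G) ≤ 1. Any graph with an edge has treewidth ≥ 1, and G has the edge g–a. Therefore the treewidth is 1.

1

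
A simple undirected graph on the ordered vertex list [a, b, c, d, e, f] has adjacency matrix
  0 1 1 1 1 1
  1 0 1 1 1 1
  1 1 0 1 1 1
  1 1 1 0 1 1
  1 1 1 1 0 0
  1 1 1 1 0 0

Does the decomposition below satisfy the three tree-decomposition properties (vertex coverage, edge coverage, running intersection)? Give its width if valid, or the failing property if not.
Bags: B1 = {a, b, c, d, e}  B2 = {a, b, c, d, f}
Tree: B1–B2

Checking the three conditions: (i) the bags cover all of {a, b, c, d, e, f}; (ii) for each edge, some bag contains both endpoints; (iii) the bags containing any fixed vertex form a subtree. All hold, so the decomposition is valid with width 5 − 1 = 4.

Yes; width 4.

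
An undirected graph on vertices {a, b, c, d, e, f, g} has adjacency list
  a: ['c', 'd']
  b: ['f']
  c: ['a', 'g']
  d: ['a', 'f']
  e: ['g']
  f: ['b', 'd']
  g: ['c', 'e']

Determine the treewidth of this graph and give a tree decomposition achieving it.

The largest bag has 2 vertices, giving width 1; this decomposition certifies tw(G) ≤ 1. G has an edge, so its treewidth is at least 1. Therefore the treewidth is 1.

Treewidth 1.
One optimal decomposition is:
Bags: B1 = {e, g}  B2 = {c, g}  B3 = {a, c}  B4 = {a, d}  B5 = {d, f}  B6 = {b, f}
Tree: B1–B2, B2–B3, B3–B4, B4–B5, B5–B6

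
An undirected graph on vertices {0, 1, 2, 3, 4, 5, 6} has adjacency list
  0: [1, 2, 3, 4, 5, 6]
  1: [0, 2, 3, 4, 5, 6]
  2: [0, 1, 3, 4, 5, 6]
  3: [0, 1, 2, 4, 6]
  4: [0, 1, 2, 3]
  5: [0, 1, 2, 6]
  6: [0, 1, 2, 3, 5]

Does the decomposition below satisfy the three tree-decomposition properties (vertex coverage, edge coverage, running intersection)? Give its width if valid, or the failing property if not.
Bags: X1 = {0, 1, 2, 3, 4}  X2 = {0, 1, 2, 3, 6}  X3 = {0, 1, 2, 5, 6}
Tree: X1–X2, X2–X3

Every vertex of G appears in some bag (union = {0, 1, 2, 3, 4, 5, 6}); every edge is covered by a bag; and for each vertex v the set of bags containing v is connected in the bag tree. The decomposition is therefore valid. The largest bag has 5 vertices, so the width is 4.

Yes; width 4.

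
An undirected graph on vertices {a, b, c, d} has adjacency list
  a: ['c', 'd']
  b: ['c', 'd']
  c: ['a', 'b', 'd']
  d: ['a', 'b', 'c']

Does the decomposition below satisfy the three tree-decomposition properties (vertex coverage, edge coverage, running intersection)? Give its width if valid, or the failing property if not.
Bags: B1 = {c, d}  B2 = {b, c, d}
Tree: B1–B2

No — vertex a appears in no bag.

A tree decomposition must satisfy three properties: every vertex lies in some bag; for every edge, both endpoints lie together in some bag; and for every vertex, the bags containing it form a connected subtree. Here vertex a appears in no bag, so the decomposition is invalid.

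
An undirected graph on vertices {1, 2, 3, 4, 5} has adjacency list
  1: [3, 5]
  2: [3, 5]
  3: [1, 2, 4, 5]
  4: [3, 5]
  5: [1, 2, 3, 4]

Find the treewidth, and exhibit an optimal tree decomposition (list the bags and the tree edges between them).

Treewidth 2.
One such decomposition:
Bags: B1 = {3, 4, 5}  B2 = {2, 3, 5}  B3 = {1, 3, 5}
Tree: B1–B2, B2–B3

Each bag holds 3 vertices, so the decomposition has width 2, which upper-bounds the treewidth. On the other hand G contains the 3-clique {1, 3, 5}. A clique must lie in a single bag of any decomposition, so no decomposition can have width below 2. Hence tw(G) = 2 exactly.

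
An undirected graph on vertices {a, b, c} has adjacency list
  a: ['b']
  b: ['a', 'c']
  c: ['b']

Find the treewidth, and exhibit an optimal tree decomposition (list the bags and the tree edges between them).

Treewidth 1.
Bags: B1 = {b, c}  B2 = {a, b}
Tree: B1–B2

Each bag holds 2 vertices, so the decomposition has width 1, which upper-bounds the treewidth. G has an edge, so its treewidth is at least 1. Hence tw(G) = 1 exactly.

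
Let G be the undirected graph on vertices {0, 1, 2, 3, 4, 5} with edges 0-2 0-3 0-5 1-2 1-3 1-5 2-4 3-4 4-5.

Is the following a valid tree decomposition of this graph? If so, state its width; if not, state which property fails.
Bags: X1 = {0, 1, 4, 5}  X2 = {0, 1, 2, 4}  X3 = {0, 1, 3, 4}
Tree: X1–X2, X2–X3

Vertex coverage: the bags together contain {0, 1, 2, 3, 4, 5}, the full vertex set. Edge coverage: each edge of G has both endpoints in at least one bag. Running intersection: for every vertex, the bags containing it form a connected subtree. All three properties hold, so this is a valid tree decomposition of width max|bag| − 1 = 3, and hence tw(G) ≤ 3.

Yes; width 3.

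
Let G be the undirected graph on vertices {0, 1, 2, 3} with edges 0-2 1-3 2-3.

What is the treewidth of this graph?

1

A width-1 tree decomposition is:
Bags: B1 = {0, 2}  B2 = {2, 3}  B3 = {1, 3}
Tree: B1–B2, B2–B3
The largest bag has 2 vertices, giving width 1; this decomposition certifies tw(G) ≤ 1. G has an edge, so its treewidth is at least 1. The upper and lower bounds meet at 1, so that is the treewidth.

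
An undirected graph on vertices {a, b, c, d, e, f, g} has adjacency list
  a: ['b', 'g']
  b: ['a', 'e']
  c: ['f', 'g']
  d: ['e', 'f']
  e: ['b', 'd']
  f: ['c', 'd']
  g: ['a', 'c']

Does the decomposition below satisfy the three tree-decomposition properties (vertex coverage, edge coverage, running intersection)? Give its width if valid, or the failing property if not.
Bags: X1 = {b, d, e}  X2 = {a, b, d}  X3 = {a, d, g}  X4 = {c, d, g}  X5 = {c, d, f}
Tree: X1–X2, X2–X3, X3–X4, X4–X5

Yes; width 2.

Vertex coverage: the bags together contain {a, b, c, d, e, f, g}, the full vertex set. Edge coverage: each edge of G has both endpoints in at least one bag. Running intersection: for every vertex, the bags containing it form a connected subtree. All three properties hold, so this is a valid tree decomposition of width max|bag| − 1 = 2, and hence tw(G) ≤ 2.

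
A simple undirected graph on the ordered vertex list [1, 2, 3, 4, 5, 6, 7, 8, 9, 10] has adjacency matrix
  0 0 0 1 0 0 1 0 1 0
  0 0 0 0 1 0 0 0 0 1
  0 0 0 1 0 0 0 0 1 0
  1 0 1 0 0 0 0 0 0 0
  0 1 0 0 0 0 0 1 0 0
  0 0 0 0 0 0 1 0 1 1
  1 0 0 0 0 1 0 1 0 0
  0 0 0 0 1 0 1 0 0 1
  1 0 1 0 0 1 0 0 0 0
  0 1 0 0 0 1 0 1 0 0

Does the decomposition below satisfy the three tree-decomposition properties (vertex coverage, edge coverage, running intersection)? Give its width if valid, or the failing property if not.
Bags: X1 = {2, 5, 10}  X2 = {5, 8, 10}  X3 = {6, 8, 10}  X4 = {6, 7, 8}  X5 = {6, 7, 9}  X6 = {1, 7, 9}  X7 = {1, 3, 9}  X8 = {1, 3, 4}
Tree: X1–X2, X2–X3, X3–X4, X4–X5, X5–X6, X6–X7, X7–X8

Yes; width 2.

Every vertex of G appears in some bag (union = {1, 2, 3, 4, 5, 6, 7, 8, 9, 10}); every edge is covered by a bag; and for each vertex v the set of bags containing v is connected in the bag tree. The decomposition is therefore valid. The largest bag has 3 vertices, so the width is 2.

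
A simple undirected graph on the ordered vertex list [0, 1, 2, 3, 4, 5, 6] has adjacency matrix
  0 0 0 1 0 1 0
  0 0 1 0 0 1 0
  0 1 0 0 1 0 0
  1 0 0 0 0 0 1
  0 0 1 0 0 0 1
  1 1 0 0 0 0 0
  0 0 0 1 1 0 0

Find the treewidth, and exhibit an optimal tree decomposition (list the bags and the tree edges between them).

Each bag holds 3 vertices, so the decomposition has width 2, which upper-bounds the treewidth. For the lower bound, G contains the cycle 4–6–3–0–5–1–2–4, so G is not a forest; only forests have treewidth ≤ 1, hence tw(G) ≥ 2. Combining the bounds, tw(G) = 2.

Treewidth 2.
One such decomposition:
Bags: B1 = {3, 4, 6}  B2 = {0, 3, 4}  B3 = {0, 4, 5}  B4 = {1, 4, 5}  B5 = {1, 2, 4}
Tree: B1–B2, B2–B3, B3–B4, B4–B5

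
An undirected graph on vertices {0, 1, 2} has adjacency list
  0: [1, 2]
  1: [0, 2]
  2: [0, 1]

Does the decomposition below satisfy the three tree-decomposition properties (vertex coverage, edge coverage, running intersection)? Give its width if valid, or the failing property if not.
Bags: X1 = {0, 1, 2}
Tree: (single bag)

Vertex coverage: the bags together contain {0, 1, 2}, the full vertex set. Edge coverage: each edge of G has both endpoints in at least one bag. Running intersection: for every vertex, the bags containing it form a connected subtree. All three properties hold, so this is a valid tree decomposition of width max|bag| − 1 = 2, and hence tw(G) ≤ 2.

Yes; width 2.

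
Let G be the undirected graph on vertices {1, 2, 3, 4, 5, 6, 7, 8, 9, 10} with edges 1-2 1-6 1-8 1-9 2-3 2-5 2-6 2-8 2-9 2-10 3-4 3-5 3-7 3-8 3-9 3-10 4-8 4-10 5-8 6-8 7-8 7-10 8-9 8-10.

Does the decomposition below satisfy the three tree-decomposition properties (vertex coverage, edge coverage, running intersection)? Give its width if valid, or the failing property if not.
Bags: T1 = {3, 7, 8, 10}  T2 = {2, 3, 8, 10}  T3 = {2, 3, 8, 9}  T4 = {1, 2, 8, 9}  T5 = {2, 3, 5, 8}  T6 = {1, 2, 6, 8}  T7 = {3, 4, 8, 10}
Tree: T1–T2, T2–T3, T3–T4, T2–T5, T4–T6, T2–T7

Yes; width 3.

Every vertex of G appears in some bag (union = {1, 2, 3, 4, 5, 6, 7, 8, 9, 10}); every edge is covered by a bag; and for each vertex v the set of bags containing v is connected in the bag tree. The decomposition is therefore valid. The largest bag has 4 vertices, so the width is 3.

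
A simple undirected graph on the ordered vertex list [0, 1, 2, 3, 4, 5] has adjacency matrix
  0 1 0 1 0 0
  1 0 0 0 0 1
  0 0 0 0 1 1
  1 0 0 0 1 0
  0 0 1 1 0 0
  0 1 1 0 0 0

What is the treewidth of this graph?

A width-2 tree decomposition is:
Bags: B1 = {1, 2, 5}  B2 = {0, 1, 2}  B3 = {0, 2, 3}  B4 = {2, 3, 4}
Tree: B1–B2, B2–B3, B3–B4
The largest bag has 3 vertices, giving width 2; this decomposition certifies tw(G) ≤ 2. The edges 2–5–1–0–3–4–2 form a cycle, so G is not a tree and its treewidth is at least 2. Combining the bounds, tw(G) = 2.

2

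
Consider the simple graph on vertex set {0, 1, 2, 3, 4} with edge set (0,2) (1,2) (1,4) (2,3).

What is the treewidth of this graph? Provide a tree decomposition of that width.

Treewidth 1.
One optimal decomposition is:
Bags: B1 = {1, 4}  B2 = {1, 2}  B3 = {0, 2}  B4 = {2, 3}
Tree: B1–B2, B2–B3, B3–B4

Each bag holds 2 vertices, so the decomposition has width 1, which upper-bounds the treewidth. Any graph with an edge has treewidth ≥ 1, and G has the edge 4–1. Therefore the treewidth is 1.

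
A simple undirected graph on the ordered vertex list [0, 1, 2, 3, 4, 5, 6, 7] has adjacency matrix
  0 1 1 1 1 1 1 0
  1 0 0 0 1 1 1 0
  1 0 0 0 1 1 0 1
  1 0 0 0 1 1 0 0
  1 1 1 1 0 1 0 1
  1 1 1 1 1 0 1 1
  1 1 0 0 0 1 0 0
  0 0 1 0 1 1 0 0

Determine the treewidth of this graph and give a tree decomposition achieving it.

The largest bag has 4 vertices, giving width 3; this decomposition certifies tw(G) ≤ 3. For the lower bound, the 4 vertices {0, 1, 4, 5} are pairwise adjacent, and any tree decomposition puts a clique entirely inside one bag — forcing width ≥ 3. Hence tw(G) = 3 exactly.

Treewidth 3.
Bags: B1 = {0, 1, 4, 5}  B2 = {0, 2, 4, 5}  B3 = {2, 4, 5, 7}  B4 = {0, 1, 5, 6}  B5 = {0, 3, 4, 5}
Tree: B1–B2, B2–B3, B1–B4, B2–B5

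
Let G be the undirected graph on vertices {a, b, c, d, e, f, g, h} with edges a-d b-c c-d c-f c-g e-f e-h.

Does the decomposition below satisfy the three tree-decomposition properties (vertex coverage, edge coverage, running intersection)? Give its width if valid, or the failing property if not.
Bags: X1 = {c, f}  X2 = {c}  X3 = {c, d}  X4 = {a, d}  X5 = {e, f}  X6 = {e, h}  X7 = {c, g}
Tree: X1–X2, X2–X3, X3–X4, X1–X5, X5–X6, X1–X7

No — vertex b appears in no bag.

A tree decomposition must satisfy three properties: every vertex lies in some bag; for every edge, both endpoints lie together in some bag; and for every vertex, the bags containing it form a connected subtree. Here vertex b appears in no bag, so the decomposition is invalid.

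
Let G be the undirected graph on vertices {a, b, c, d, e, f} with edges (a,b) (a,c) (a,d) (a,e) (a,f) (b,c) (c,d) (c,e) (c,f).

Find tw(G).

2

A width-2 tree decomposition is:
Bags: B1 = {a, c, e}  B2 = {a, c, d}  B3 = {a, b, c}  B4 = {a, c, f}
Tree: B1–B2, B1–B3, B1–B4
Each bag holds 3 vertices, so the decomposition has width 2, which upper-bounds the treewidth. Conversely, {a, c, d} is a clique of size 3, and the vertices of any clique must share a bag in every tree decomposition; so some bag has ≥ 3 vertices and tw(G) ≥ 2. The upper and lower bounds meet at 2, so that is the treewidth.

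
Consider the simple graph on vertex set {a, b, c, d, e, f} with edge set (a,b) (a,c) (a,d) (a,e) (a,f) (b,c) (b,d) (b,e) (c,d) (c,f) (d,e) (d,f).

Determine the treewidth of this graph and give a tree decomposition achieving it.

Treewidth 3.
One such decomposition:
Bags: B1 = {a, b, c, d}  B2 = {a, c, d, f}  B3 = {a, b, d, e}
Tree: B1–B2, B1–B3

Every bag has size at most 4, so the width is 4 − 1 = 3 and tw(G) ≤ 3. Conversely, {a, b, d, e} is a clique of size 4, and the vertices of any clique must share a bag in every tree decomposition; so some bag has ≥ 4 vertices and tw(G) ≥ 3. Hence tw(G) = 3 exactly.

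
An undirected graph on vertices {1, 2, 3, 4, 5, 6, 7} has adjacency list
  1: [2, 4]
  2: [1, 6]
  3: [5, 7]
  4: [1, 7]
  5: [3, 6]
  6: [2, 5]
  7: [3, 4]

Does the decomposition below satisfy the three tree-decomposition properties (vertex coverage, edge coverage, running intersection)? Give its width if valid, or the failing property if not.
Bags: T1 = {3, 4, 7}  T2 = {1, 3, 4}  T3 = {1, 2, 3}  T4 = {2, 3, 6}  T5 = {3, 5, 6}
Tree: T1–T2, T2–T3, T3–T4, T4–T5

Every vertex of G appears in some bag (union = {1, 2, 3, 4, 5, 6, 7}); every edge is covered by a bag; and for each vertex v the set of bags containing v is connected in the bag tree. The decomposition is therefore valid. The largest bag has 3 vertices, so the width is 2.

Yes; width 2.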